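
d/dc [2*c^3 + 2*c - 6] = 6*c^2 + 2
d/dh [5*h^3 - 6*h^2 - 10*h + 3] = 15*h^2 - 12*h - 10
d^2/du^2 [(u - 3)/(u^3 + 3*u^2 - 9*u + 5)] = 6*(u^3 - u^2 - 21*u - 51)/(u^7 + 11*u^6 + 21*u^5 - 89*u^4 - 109*u^3 + 465*u^2 - 425*u + 125)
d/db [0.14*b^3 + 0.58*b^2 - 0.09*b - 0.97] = 0.42*b^2 + 1.16*b - 0.09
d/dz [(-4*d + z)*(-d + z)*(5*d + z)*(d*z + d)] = d*(20*d^3 - 42*d^2*z - 21*d^2 + 4*z^3 + 3*z^2)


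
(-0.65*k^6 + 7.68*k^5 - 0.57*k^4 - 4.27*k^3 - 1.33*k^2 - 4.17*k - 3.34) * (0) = 0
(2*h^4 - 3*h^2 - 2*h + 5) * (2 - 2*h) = -4*h^5 + 4*h^4 + 6*h^3 - 2*h^2 - 14*h + 10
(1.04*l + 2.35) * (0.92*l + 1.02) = 0.9568*l^2 + 3.2228*l + 2.397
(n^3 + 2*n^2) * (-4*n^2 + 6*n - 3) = -4*n^5 - 2*n^4 + 9*n^3 - 6*n^2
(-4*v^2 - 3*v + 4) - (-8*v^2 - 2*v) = 4*v^2 - v + 4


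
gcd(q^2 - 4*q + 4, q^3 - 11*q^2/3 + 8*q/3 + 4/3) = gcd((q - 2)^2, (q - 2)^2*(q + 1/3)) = q^2 - 4*q + 4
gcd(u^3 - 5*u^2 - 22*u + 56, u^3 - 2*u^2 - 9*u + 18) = u - 2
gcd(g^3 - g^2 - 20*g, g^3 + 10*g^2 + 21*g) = g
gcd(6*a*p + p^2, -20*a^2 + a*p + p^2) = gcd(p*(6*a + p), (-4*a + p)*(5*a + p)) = 1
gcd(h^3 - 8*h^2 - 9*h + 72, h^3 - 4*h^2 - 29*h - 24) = h^2 - 5*h - 24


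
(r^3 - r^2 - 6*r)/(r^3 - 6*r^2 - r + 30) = r/(r - 5)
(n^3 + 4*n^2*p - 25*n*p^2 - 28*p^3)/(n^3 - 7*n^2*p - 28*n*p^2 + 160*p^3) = (-n^2 - 8*n*p - 7*p^2)/(-n^2 + 3*n*p + 40*p^2)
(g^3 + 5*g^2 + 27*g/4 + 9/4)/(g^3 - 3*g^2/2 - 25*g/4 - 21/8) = 2*(g + 3)/(2*g - 7)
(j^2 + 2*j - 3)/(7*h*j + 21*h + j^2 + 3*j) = (j - 1)/(7*h + j)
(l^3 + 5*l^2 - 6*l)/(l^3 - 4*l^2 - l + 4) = l*(l + 6)/(l^2 - 3*l - 4)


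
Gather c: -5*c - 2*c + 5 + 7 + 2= 14 - 7*c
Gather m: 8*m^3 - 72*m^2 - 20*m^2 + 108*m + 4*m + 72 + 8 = 8*m^3 - 92*m^2 + 112*m + 80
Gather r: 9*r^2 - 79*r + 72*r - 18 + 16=9*r^2 - 7*r - 2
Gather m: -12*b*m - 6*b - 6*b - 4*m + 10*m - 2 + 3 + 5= -12*b + m*(6 - 12*b) + 6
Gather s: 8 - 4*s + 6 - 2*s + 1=15 - 6*s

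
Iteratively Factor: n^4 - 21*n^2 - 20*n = (n)*(n^3 - 21*n - 20) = n*(n - 5)*(n^2 + 5*n + 4) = n*(n - 5)*(n + 4)*(n + 1)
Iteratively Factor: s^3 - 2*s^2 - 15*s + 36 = (s - 3)*(s^2 + s - 12) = (s - 3)*(s + 4)*(s - 3)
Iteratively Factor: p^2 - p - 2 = (p + 1)*(p - 2)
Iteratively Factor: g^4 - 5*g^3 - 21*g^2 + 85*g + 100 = (g + 4)*(g^3 - 9*g^2 + 15*g + 25) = (g - 5)*(g + 4)*(g^2 - 4*g - 5) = (g - 5)*(g + 1)*(g + 4)*(g - 5)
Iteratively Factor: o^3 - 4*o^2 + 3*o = (o - 1)*(o^2 - 3*o) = o*(o - 1)*(o - 3)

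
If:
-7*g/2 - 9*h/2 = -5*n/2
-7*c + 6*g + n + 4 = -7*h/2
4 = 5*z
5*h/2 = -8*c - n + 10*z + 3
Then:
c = 509/227 - 244*n/227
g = 810/227 - 725*n/227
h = 690*n/227 - 630/227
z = 4/5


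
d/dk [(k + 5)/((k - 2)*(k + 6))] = (-k^2 - 10*k - 32)/(k^4 + 8*k^3 - 8*k^2 - 96*k + 144)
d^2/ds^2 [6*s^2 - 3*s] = 12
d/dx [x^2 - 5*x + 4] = 2*x - 5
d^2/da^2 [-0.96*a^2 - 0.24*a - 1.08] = -1.92000000000000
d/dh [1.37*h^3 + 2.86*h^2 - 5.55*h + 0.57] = 4.11*h^2 + 5.72*h - 5.55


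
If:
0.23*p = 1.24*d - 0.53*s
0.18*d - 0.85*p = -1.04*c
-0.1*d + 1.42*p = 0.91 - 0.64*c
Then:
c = 0.37528508871961 - 0.0368245026423652*s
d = 0.436195515472987*s + 0.0886511882497833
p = 0.0473149529847974*s + 0.477945536651006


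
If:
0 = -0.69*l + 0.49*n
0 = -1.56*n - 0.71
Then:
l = -0.32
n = -0.46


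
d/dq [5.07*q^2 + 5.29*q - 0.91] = 10.14*q + 5.29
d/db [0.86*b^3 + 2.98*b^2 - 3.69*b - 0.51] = 2.58*b^2 + 5.96*b - 3.69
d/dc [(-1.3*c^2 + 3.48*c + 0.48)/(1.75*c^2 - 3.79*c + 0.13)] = (-1.163*c^2 - 2.018*c + 2.2716)/(3.0625*c^4 - 13.265*c^3 + 14.8191*c^2 - 0.9854*c + 0.0169)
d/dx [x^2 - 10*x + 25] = 2*x - 10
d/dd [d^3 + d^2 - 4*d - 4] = 3*d^2 + 2*d - 4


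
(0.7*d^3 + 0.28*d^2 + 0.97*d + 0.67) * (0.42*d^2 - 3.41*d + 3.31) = 0.294*d^5 - 2.2694*d^4 + 1.7696*d^3 - 2.0995*d^2 + 0.926*d + 2.2177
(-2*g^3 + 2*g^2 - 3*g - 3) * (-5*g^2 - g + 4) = 10*g^5 - 8*g^4 + 5*g^3 + 26*g^2 - 9*g - 12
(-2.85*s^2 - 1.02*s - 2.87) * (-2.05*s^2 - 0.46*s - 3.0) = 5.8425*s^4 + 3.402*s^3 + 14.9027*s^2 + 4.3802*s + 8.61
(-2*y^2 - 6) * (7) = -14*y^2 - 42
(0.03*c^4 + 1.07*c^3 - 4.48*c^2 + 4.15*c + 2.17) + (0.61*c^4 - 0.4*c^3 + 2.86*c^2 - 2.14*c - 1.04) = 0.64*c^4 + 0.67*c^3 - 1.62*c^2 + 2.01*c + 1.13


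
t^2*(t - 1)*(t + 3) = t^4 + 2*t^3 - 3*t^2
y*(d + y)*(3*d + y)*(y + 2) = 3*d^2*y^2 + 6*d^2*y + 4*d*y^3 + 8*d*y^2 + y^4 + 2*y^3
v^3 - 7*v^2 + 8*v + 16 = (v - 4)^2*(v + 1)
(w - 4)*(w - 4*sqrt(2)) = w^2 - 4*sqrt(2)*w - 4*w + 16*sqrt(2)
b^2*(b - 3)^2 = b^4 - 6*b^3 + 9*b^2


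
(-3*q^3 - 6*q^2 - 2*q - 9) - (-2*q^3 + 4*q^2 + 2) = -q^3 - 10*q^2 - 2*q - 11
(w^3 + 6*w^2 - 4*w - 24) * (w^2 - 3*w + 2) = w^5 + 3*w^4 - 20*w^3 + 64*w - 48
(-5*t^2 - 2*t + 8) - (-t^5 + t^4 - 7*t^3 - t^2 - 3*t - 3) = t^5 - t^4 + 7*t^3 - 4*t^2 + t + 11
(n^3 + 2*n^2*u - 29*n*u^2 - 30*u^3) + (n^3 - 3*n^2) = 2*n^3 + 2*n^2*u - 3*n^2 - 29*n*u^2 - 30*u^3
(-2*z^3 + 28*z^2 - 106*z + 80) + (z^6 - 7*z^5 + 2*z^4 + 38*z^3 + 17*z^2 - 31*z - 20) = z^6 - 7*z^5 + 2*z^4 + 36*z^3 + 45*z^2 - 137*z + 60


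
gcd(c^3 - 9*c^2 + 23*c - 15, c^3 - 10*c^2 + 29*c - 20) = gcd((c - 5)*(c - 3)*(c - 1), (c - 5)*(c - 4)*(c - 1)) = c^2 - 6*c + 5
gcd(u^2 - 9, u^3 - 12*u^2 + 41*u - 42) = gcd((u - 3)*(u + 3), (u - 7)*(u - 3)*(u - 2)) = u - 3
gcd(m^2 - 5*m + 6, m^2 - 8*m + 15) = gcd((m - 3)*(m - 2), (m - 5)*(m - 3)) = m - 3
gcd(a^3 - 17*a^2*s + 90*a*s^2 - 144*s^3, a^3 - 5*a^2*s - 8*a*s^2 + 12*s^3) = -a + 6*s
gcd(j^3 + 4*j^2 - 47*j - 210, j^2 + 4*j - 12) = j + 6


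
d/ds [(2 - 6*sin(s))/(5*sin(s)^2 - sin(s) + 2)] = 2*(15*sin(s)^2 - 10*sin(s) - 5)*cos(s)/(5*sin(s)^2 - sin(s) + 2)^2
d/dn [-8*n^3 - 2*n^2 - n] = -24*n^2 - 4*n - 1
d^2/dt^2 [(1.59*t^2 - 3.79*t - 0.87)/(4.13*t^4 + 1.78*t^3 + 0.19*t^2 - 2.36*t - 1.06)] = (162.722826*t^8 - 705.615456*t^7 - 734.99879*t^6 - 95.7960900000002*t^5 - 67.5669180000001*t^4 - 291.315742*t^3 - 107.854806*t^2 - 12.088284*t + 12.493636)/(70.444997*t^12 + 91.083846*t^11 + 48.978909*t^10 - 106.742504*t^9 - 156.083499*t^8 - 80.105754*t^7 + 49.159087*t^6 + 89.324772*t^5 + 43.698366*t^4 - 4.292408*t^3 - 17.070876*t^2 - 7.955088*t - 1.191016)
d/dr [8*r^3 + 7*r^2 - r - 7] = 24*r^2 + 14*r - 1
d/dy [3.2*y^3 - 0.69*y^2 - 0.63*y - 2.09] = 9.6*y^2 - 1.38*y - 0.63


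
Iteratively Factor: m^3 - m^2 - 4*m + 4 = (m + 2)*(m^2 - 3*m + 2) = (m - 2)*(m + 2)*(m - 1)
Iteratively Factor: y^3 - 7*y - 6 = (y + 1)*(y^2 - y - 6) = (y - 3)*(y + 1)*(y + 2)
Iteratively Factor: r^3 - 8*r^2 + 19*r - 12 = (r - 4)*(r^2 - 4*r + 3) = (r - 4)*(r - 1)*(r - 3)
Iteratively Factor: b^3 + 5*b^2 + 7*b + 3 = (b + 1)*(b^2 + 4*b + 3) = (b + 1)^2*(b + 3)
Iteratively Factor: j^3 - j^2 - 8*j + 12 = (j + 3)*(j^2 - 4*j + 4) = (j - 2)*(j + 3)*(j - 2)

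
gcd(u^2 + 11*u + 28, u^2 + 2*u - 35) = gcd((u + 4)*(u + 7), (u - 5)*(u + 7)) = u + 7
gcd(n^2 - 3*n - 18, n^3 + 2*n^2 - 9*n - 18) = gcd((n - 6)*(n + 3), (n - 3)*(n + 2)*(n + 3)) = n + 3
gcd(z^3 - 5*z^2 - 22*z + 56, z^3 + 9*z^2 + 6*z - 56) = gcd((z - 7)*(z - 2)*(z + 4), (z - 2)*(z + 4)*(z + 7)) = z^2 + 2*z - 8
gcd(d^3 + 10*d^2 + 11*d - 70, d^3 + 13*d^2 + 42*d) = d + 7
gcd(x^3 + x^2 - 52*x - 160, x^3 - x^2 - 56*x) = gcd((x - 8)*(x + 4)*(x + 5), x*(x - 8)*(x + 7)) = x - 8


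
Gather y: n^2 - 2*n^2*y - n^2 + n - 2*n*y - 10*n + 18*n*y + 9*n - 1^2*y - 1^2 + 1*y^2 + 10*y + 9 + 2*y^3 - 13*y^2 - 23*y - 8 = 2*y^3 - 12*y^2 + y*(-2*n^2 + 16*n - 14)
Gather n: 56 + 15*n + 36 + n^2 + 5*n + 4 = n^2 + 20*n + 96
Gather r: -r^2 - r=-r^2 - r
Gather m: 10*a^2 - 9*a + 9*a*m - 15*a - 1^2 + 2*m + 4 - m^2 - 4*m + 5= 10*a^2 - 24*a - m^2 + m*(9*a - 2) + 8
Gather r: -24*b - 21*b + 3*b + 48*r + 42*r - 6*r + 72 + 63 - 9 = -42*b + 84*r + 126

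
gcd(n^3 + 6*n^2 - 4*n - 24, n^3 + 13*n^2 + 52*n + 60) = n^2 + 8*n + 12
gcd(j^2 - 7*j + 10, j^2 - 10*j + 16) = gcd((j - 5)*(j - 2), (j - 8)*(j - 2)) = j - 2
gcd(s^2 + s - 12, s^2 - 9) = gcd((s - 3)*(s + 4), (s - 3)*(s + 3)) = s - 3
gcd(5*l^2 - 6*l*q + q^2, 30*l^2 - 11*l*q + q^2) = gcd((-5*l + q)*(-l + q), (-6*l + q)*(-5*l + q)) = -5*l + q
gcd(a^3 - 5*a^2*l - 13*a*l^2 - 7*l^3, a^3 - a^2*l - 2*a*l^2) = a + l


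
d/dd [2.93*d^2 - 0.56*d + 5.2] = 5.86*d - 0.56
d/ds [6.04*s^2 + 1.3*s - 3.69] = 12.08*s + 1.3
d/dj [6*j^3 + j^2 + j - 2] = 18*j^2 + 2*j + 1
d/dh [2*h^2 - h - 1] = 4*h - 1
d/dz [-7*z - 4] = -7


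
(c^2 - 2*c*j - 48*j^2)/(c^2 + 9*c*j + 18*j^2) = (c - 8*j)/(c + 3*j)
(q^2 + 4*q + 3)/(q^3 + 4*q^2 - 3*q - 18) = (q + 1)/(q^2 + q - 6)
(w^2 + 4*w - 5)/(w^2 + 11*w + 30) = (w - 1)/(w + 6)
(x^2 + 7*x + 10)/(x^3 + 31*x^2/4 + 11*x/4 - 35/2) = 4*(x + 5)/(4*x^2 + 23*x - 35)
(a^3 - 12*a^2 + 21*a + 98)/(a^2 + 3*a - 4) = (a^3 - 12*a^2 + 21*a + 98)/(a^2 + 3*a - 4)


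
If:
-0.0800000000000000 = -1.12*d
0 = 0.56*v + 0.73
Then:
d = 0.07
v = -1.30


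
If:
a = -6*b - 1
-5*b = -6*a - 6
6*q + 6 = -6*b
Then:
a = -1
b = 0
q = -1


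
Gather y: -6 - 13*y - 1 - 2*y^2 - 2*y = -2*y^2 - 15*y - 7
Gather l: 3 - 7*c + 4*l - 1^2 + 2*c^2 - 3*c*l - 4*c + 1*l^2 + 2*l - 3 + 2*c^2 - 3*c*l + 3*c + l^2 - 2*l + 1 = 4*c^2 - 8*c + 2*l^2 + l*(4 - 6*c)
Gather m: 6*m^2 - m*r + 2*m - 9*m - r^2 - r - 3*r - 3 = 6*m^2 + m*(-r - 7) - r^2 - 4*r - 3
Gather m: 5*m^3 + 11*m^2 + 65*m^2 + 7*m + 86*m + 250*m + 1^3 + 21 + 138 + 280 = 5*m^3 + 76*m^2 + 343*m + 440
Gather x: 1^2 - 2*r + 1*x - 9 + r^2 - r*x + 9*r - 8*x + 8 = r^2 + 7*r + x*(-r - 7)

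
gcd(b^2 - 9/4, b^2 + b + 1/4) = 1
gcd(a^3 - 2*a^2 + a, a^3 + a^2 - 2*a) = a^2 - a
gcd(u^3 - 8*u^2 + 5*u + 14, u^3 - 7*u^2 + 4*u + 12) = u^2 - u - 2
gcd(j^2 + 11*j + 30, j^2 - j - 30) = j + 5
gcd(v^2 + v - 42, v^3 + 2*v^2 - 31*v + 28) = v + 7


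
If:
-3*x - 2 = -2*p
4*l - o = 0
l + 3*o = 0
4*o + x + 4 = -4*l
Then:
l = 0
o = 0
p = -5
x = -4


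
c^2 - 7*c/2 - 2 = (c - 4)*(c + 1/2)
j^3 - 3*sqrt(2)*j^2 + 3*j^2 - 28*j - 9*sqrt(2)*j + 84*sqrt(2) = (j - 4)*(j + 7)*(j - 3*sqrt(2))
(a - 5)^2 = a^2 - 10*a + 25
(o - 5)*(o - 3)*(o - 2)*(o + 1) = o^4 - 9*o^3 + 21*o^2 + o - 30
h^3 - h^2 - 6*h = h*(h - 3)*(h + 2)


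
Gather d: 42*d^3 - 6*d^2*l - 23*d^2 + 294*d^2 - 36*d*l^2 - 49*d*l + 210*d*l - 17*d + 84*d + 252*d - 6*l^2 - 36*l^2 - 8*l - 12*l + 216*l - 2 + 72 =42*d^3 + d^2*(271 - 6*l) + d*(-36*l^2 + 161*l + 319) - 42*l^2 + 196*l + 70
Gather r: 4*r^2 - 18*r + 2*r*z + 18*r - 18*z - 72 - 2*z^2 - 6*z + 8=4*r^2 + 2*r*z - 2*z^2 - 24*z - 64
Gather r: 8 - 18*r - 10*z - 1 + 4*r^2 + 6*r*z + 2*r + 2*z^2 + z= 4*r^2 + r*(6*z - 16) + 2*z^2 - 9*z + 7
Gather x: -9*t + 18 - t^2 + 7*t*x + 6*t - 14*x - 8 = -t^2 - 3*t + x*(7*t - 14) + 10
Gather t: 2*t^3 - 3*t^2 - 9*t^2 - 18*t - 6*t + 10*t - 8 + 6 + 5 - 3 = 2*t^3 - 12*t^2 - 14*t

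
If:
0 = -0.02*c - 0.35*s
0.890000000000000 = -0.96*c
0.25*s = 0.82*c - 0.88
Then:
No Solution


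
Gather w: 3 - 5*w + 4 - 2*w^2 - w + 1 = -2*w^2 - 6*w + 8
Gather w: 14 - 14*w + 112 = 126 - 14*w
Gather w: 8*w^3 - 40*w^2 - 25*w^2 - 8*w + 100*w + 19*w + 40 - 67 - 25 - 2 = 8*w^3 - 65*w^2 + 111*w - 54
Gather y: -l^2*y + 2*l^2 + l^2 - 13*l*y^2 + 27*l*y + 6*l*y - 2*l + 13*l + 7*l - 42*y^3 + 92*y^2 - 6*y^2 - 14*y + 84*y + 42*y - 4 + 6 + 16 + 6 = 3*l^2 + 18*l - 42*y^3 + y^2*(86 - 13*l) + y*(-l^2 + 33*l + 112) + 24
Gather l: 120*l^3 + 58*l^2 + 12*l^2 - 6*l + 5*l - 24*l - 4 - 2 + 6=120*l^3 + 70*l^2 - 25*l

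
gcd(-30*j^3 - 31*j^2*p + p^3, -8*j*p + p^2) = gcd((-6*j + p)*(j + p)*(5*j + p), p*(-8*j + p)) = 1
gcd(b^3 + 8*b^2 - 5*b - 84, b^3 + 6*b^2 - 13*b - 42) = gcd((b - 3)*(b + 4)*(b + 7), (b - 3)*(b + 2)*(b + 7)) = b^2 + 4*b - 21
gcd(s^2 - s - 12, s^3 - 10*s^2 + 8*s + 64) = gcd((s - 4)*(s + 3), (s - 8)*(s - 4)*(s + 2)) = s - 4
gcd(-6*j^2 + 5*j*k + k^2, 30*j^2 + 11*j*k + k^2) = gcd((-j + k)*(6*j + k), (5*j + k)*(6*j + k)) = 6*j + k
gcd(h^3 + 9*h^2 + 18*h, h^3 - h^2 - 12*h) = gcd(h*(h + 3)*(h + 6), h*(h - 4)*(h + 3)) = h^2 + 3*h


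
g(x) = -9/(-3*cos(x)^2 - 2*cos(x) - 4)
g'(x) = -9*(-6*sin(x)*cos(x) - 2*sin(x))/(-3*cos(x)^2 - 2*cos(x) - 4)^2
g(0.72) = 1.25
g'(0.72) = 0.75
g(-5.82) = 1.10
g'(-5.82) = 0.44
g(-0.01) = 1.00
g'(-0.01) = -0.01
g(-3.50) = 1.89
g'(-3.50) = -0.50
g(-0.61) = 1.18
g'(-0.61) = -0.61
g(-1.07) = 1.59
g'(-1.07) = -1.21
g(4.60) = 2.36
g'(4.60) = -0.82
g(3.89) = 2.17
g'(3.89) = 0.85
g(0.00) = 1.00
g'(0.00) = 0.00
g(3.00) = 1.81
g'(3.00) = -0.20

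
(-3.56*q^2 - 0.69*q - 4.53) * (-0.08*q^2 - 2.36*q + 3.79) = 0.2848*q^4 + 8.4568*q^3 - 11.5016*q^2 + 8.0757*q - 17.1687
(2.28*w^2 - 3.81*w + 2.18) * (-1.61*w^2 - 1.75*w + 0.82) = -3.6708*w^4 + 2.1441*w^3 + 5.0273*w^2 - 6.9392*w + 1.7876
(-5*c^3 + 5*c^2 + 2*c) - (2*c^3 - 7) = -7*c^3 + 5*c^2 + 2*c + 7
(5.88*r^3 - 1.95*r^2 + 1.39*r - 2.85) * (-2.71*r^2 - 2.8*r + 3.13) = -15.9348*r^5 - 11.1795*r^4 + 20.0975*r^3 - 2.272*r^2 + 12.3307*r - 8.9205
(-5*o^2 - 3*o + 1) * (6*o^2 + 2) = -30*o^4 - 18*o^3 - 4*o^2 - 6*o + 2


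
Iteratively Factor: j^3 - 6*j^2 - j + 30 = (j - 5)*(j^2 - j - 6) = (j - 5)*(j - 3)*(j + 2)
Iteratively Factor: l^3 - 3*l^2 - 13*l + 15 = (l - 1)*(l^2 - 2*l - 15) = (l - 1)*(l + 3)*(l - 5)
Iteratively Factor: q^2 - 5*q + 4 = (q - 1)*(q - 4)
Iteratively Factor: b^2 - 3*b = (b - 3)*(b)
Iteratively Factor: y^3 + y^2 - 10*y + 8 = (y + 4)*(y^2 - 3*y + 2) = (y - 2)*(y + 4)*(y - 1)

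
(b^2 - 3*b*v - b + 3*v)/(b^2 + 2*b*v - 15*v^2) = (b - 1)/(b + 5*v)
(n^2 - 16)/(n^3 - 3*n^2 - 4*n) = (n + 4)/(n*(n + 1))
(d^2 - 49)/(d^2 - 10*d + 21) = (d + 7)/(d - 3)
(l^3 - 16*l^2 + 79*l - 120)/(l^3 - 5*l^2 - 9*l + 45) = (l - 8)/(l + 3)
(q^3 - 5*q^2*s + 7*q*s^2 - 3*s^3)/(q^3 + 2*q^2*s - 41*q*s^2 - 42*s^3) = (q^3 - 5*q^2*s + 7*q*s^2 - 3*s^3)/(q^3 + 2*q^2*s - 41*q*s^2 - 42*s^3)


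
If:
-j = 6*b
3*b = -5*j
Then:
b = 0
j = 0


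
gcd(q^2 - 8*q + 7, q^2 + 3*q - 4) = q - 1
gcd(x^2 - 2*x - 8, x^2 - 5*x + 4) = x - 4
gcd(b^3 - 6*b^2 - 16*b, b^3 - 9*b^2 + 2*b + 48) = b^2 - 6*b - 16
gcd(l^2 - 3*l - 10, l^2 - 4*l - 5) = l - 5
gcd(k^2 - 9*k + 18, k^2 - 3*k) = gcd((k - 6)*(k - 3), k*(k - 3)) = k - 3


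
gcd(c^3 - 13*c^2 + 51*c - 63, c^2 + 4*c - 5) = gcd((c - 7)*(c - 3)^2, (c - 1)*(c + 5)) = 1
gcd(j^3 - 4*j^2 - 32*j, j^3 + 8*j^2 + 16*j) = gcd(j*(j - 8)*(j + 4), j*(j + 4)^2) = j^2 + 4*j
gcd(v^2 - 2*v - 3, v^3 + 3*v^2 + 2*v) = v + 1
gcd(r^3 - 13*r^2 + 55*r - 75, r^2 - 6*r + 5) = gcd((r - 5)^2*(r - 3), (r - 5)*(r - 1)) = r - 5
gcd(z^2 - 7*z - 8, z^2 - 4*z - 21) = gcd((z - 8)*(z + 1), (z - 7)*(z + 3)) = 1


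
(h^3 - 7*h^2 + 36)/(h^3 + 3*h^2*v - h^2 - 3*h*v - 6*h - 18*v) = (h - 6)/(h + 3*v)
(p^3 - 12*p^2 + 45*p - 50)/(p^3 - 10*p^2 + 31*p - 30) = (p - 5)/(p - 3)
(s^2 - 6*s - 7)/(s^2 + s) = (s - 7)/s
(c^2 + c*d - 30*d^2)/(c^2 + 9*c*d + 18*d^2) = (c - 5*d)/(c + 3*d)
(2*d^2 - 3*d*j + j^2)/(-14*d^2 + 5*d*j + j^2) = (-d + j)/(7*d + j)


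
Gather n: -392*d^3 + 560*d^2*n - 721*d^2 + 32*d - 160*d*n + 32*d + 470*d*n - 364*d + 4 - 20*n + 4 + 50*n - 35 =-392*d^3 - 721*d^2 - 300*d + n*(560*d^2 + 310*d + 30) - 27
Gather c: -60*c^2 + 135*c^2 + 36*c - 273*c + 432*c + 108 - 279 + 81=75*c^2 + 195*c - 90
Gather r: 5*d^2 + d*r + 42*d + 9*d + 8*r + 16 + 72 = 5*d^2 + 51*d + r*(d + 8) + 88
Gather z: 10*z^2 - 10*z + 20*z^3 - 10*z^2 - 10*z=20*z^3 - 20*z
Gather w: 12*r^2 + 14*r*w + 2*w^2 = 12*r^2 + 14*r*w + 2*w^2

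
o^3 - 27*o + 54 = (o - 3)^2*(o + 6)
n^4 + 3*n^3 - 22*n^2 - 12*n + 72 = (n - 3)*(n - 2)*(n + 2)*(n + 6)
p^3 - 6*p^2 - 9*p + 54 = (p - 6)*(p - 3)*(p + 3)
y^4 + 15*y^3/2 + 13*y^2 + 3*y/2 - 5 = (y - 1/2)*(y + 1)*(y + 2)*(y + 5)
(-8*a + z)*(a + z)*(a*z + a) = -8*a^3*z - 8*a^3 - 7*a^2*z^2 - 7*a^2*z + a*z^3 + a*z^2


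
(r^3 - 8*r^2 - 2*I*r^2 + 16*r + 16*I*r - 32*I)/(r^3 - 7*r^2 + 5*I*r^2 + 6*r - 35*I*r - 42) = (r^3 - 2*r^2*(4 + I) + 16*r*(1 + I) - 32*I)/(r^3 + r^2*(-7 + 5*I) + r*(6 - 35*I) - 42)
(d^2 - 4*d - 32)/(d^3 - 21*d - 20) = (d - 8)/(d^2 - 4*d - 5)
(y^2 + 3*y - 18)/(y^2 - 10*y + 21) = (y + 6)/(y - 7)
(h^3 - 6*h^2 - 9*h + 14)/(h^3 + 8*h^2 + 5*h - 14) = (h - 7)/(h + 7)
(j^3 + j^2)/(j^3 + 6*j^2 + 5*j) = j/(j + 5)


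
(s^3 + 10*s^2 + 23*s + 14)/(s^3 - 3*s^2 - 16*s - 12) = (s + 7)/(s - 6)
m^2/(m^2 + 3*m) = m/(m + 3)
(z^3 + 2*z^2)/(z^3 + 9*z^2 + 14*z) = z/(z + 7)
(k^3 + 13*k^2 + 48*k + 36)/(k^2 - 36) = (k^2 + 7*k + 6)/(k - 6)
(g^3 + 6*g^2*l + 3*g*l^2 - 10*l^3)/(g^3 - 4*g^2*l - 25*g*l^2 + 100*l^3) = (g^2 + g*l - 2*l^2)/(g^2 - 9*g*l + 20*l^2)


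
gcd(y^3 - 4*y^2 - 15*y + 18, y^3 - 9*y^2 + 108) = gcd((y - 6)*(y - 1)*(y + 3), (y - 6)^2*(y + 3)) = y^2 - 3*y - 18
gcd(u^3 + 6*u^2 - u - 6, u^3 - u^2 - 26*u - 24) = u + 1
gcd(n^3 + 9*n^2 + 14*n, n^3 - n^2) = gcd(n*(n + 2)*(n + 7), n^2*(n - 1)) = n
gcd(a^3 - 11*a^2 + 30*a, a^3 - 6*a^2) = a^2 - 6*a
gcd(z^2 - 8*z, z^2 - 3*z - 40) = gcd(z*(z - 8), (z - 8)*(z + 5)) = z - 8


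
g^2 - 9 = (g - 3)*(g + 3)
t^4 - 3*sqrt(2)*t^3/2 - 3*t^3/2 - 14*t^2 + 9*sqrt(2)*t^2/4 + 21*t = t*(t - 3/2)*(t - 7*sqrt(2)/2)*(t + 2*sqrt(2))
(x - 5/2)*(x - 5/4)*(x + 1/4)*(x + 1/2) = x^4 - 3*x^3 + 7*x^2/16 + 15*x/8 + 25/64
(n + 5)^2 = n^2 + 10*n + 25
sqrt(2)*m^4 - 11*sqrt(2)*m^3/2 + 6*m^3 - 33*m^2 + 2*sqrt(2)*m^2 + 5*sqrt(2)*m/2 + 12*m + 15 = (m - 5)*(m - 1)*(m + 3*sqrt(2))*(sqrt(2)*m + sqrt(2)/2)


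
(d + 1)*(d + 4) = d^2 + 5*d + 4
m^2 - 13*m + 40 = (m - 8)*(m - 5)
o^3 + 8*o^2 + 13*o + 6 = (o + 1)^2*(o + 6)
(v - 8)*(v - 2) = v^2 - 10*v + 16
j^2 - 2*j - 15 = (j - 5)*(j + 3)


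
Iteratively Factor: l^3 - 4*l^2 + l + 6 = (l - 2)*(l^2 - 2*l - 3) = (l - 3)*(l - 2)*(l + 1)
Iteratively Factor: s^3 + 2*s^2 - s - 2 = (s + 2)*(s^2 - 1) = (s + 1)*(s + 2)*(s - 1)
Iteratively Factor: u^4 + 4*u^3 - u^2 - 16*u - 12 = (u + 3)*(u^3 + u^2 - 4*u - 4) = (u + 1)*(u + 3)*(u^2 - 4) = (u - 2)*(u + 1)*(u + 3)*(u + 2)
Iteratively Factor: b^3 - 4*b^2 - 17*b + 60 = (b - 5)*(b^2 + b - 12) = (b - 5)*(b + 4)*(b - 3)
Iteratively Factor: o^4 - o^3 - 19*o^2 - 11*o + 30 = (o - 5)*(o^3 + 4*o^2 + o - 6) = (o - 5)*(o + 2)*(o^2 + 2*o - 3) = (o - 5)*(o - 1)*(o + 2)*(o + 3)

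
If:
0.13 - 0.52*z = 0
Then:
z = 0.25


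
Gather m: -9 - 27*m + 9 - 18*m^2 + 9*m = -18*m^2 - 18*m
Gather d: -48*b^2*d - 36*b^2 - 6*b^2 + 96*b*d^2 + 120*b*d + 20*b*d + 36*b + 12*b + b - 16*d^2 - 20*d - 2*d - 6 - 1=-42*b^2 + 49*b + d^2*(96*b - 16) + d*(-48*b^2 + 140*b - 22) - 7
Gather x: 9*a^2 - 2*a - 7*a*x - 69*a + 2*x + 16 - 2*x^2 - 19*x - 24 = 9*a^2 - 71*a - 2*x^2 + x*(-7*a - 17) - 8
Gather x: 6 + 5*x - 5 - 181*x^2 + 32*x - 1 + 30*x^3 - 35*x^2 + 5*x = 30*x^3 - 216*x^2 + 42*x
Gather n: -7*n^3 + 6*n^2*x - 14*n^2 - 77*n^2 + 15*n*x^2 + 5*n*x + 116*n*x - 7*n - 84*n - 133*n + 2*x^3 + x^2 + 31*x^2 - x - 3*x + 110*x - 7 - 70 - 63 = -7*n^3 + n^2*(6*x - 91) + n*(15*x^2 + 121*x - 224) + 2*x^3 + 32*x^2 + 106*x - 140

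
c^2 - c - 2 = (c - 2)*(c + 1)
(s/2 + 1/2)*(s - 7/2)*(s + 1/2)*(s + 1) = s^4/2 - s^3/2 - 27*s^2/8 - 13*s/4 - 7/8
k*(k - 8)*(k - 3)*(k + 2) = k^4 - 9*k^3 + 2*k^2 + 48*k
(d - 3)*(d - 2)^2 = d^3 - 7*d^2 + 16*d - 12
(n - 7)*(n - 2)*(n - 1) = n^3 - 10*n^2 + 23*n - 14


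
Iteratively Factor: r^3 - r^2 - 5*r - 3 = (r + 1)*(r^2 - 2*r - 3) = (r - 3)*(r + 1)*(r + 1)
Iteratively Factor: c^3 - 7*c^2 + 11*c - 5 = (c - 1)*(c^2 - 6*c + 5) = (c - 1)^2*(c - 5)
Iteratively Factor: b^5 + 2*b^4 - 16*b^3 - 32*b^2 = (b - 4)*(b^4 + 6*b^3 + 8*b^2) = b*(b - 4)*(b^3 + 6*b^2 + 8*b) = b*(b - 4)*(b + 2)*(b^2 + 4*b) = b^2*(b - 4)*(b + 2)*(b + 4)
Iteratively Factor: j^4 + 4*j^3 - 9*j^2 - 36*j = (j)*(j^3 + 4*j^2 - 9*j - 36) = j*(j - 3)*(j^2 + 7*j + 12) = j*(j - 3)*(j + 4)*(j + 3)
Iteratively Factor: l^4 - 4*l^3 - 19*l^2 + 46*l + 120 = (l + 2)*(l^3 - 6*l^2 - 7*l + 60) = (l + 2)*(l + 3)*(l^2 - 9*l + 20) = (l - 4)*(l + 2)*(l + 3)*(l - 5)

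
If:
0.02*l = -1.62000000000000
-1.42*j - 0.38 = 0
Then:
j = -0.27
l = -81.00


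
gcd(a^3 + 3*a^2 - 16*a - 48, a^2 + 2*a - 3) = a + 3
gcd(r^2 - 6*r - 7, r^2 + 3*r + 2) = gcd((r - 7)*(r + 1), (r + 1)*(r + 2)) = r + 1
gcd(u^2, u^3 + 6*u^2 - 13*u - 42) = 1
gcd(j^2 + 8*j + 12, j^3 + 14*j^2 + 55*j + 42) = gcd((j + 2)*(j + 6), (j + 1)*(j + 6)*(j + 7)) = j + 6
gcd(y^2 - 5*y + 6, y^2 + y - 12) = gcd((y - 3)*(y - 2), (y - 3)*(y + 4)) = y - 3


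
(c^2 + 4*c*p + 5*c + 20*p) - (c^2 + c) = 4*c*p + 4*c + 20*p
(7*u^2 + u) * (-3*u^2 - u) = -21*u^4 - 10*u^3 - u^2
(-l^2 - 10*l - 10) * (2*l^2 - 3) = -2*l^4 - 20*l^3 - 17*l^2 + 30*l + 30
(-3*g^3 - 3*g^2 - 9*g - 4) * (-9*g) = 27*g^4 + 27*g^3 + 81*g^2 + 36*g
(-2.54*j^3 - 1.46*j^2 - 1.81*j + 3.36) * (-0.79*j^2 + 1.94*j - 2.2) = 2.0066*j^5 - 3.7742*j^4 + 4.1855*j^3 - 2.9538*j^2 + 10.5004*j - 7.392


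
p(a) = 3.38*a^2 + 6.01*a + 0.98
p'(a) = 6.76*a + 6.01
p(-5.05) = 56.83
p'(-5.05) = -28.13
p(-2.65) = 8.79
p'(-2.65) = -11.90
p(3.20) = 54.82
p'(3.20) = 27.64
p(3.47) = 62.53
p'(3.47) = 29.47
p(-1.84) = 1.36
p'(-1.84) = -6.43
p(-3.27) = 17.47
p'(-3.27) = -16.10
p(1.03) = 10.76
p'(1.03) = 12.97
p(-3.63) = 23.70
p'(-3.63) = -18.53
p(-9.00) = 220.67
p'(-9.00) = -54.83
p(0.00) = 0.98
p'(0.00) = 6.01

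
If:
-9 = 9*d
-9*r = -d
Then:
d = -1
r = -1/9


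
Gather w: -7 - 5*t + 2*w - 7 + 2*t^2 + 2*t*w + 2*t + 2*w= 2*t^2 - 3*t + w*(2*t + 4) - 14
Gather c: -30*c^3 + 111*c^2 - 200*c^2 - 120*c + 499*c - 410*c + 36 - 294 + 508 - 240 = -30*c^3 - 89*c^2 - 31*c + 10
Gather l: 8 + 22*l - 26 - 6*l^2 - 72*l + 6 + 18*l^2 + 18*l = 12*l^2 - 32*l - 12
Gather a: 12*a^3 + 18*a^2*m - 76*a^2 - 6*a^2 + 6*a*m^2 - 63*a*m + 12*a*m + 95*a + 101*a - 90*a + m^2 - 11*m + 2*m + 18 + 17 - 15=12*a^3 + a^2*(18*m - 82) + a*(6*m^2 - 51*m + 106) + m^2 - 9*m + 20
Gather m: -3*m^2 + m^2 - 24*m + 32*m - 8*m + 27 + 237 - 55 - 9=200 - 2*m^2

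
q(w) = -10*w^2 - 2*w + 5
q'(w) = -20*w - 2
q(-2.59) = -56.90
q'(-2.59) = 49.80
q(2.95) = -87.92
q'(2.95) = -61.00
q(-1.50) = -14.50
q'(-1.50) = 28.00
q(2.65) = -70.52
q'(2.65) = -55.00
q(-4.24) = -166.30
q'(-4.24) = 82.80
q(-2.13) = -36.11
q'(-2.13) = 40.60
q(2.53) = -64.07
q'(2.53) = -52.60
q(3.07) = -95.39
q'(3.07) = -63.40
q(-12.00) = -1411.00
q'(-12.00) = 238.00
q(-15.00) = -2215.00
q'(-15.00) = 298.00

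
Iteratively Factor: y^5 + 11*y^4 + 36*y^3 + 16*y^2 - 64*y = (y + 4)*(y^4 + 7*y^3 + 8*y^2 - 16*y) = (y + 4)^2*(y^3 + 3*y^2 - 4*y) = y*(y + 4)^2*(y^2 + 3*y - 4) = y*(y - 1)*(y + 4)^2*(y + 4)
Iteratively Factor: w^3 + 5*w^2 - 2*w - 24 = (w - 2)*(w^2 + 7*w + 12) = (w - 2)*(w + 4)*(w + 3)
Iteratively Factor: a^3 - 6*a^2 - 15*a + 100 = (a + 4)*(a^2 - 10*a + 25) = (a - 5)*(a + 4)*(a - 5)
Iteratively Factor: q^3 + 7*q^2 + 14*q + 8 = (q + 2)*(q^2 + 5*q + 4) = (q + 1)*(q + 2)*(q + 4)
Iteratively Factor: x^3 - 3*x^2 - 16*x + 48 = (x - 4)*(x^2 + x - 12) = (x - 4)*(x - 3)*(x + 4)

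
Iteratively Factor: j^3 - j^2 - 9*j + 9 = (j - 1)*(j^2 - 9) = (j - 3)*(j - 1)*(j + 3)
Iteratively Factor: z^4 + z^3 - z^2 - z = (z + 1)*(z^3 - z) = (z - 1)*(z + 1)*(z^2 + z) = z*(z - 1)*(z + 1)*(z + 1)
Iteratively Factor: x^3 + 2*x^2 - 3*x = (x)*(x^2 + 2*x - 3) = x*(x + 3)*(x - 1)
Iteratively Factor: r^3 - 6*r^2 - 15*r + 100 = (r + 4)*(r^2 - 10*r + 25) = (r - 5)*(r + 4)*(r - 5)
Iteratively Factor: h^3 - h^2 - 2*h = (h)*(h^2 - h - 2) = h*(h - 2)*(h + 1)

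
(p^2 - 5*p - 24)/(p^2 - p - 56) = (p + 3)/(p + 7)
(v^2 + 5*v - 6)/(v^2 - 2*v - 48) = (v - 1)/(v - 8)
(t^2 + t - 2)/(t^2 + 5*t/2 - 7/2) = 2*(t + 2)/(2*t + 7)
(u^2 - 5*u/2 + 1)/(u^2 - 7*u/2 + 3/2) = (u - 2)/(u - 3)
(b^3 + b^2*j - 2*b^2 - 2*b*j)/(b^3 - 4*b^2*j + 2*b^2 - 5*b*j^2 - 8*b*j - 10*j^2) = b*(b - 2)/(b^2 - 5*b*j + 2*b - 10*j)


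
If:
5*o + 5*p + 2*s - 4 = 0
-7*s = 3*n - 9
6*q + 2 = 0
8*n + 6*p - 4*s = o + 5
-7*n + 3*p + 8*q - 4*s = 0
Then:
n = -2455/6891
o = -12065/6891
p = 13613/6891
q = -1/3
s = 3304/2297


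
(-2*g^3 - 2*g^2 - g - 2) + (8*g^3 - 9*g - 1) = 6*g^3 - 2*g^2 - 10*g - 3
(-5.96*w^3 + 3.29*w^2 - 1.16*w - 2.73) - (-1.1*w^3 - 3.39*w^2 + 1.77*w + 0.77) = -4.86*w^3 + 6.68*w^2 - 2.93*w - 3.5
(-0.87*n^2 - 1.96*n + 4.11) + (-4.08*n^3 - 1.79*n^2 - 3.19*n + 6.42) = -4.08*n^3 - 2.66*n^2 - 5.15*n + 10.53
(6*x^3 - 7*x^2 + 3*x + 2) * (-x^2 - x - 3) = -6*x^5 + x^4 - 14*x^3 + 16*x^2 - 11*x - 6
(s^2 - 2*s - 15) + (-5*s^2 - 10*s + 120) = -4*s^2 - 12*s + 105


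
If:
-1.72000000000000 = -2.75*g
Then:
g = 0.63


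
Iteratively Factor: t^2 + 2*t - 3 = (t - 1)*(t + 3)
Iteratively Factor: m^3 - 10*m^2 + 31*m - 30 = (m - 5)*(m^2 - 5*m + 6) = (m - 5)*(m - 2)*(m - 3)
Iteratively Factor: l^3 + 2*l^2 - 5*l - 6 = (l + 3)*(l^2 - l - 2) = (l - 2)*(l + 3)*(l + 1)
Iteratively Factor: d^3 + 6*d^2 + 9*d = (d)*(d^2 + 6*d + 9) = d*(d + 3)*(d + 3)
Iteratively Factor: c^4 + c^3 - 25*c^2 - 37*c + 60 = (c + 3)*(c^3 - 2*c^2 - 19*c + 20) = (c + 3)*(c + 4)*(c^2 - 6*c + 5) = (c - 1)*(c + 3)*(c + 4)*(c - 5)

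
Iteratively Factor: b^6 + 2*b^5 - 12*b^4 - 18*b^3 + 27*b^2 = (b)*(b^5 + 2*b^4 - 12*b^3 - 18*b^2 + 27*b) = b*(b + 3)*(b^4 - b^3 - 9*b^2 + 9*b) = b*(b - 1)*(b + 3)*(b^3 - 9*b) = b^2*(b - 1)*(b + 3)*(b^2 - 9) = b^2*(b - 1)*(b + 3)^2*(b - 3)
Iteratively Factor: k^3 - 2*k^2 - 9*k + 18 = (k - 2)*(k^2 - 9) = (k - 3)*(k - 2)*(k + 3)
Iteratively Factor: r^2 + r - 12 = (r - 3)*(r + 4)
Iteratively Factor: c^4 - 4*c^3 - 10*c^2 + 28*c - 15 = (c - 1)*(c^3 - 3*c^2 - 13*c + 15) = (c - 1)^2*(c^2 - 2*c - 15) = (c - 5)*(c - 1)^2*(c + 3)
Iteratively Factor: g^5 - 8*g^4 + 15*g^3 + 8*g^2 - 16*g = (g)*(g^4 - 8*g^3 + 15*g^2 + 8*g - 16) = g*(g - 4)*(g^3 - 4*g^2 - g + 4) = g*(g - 4)^2*(g^2 - 1) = g*(g - 4)^2*(g - 1)*(g + 1)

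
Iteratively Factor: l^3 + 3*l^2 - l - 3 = (l + 1)*(l^2 + 2*l - 3) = (l + 1)*(l + 3)*(l - 1)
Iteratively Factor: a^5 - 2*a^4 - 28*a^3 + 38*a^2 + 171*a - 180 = (a - 5)*(a^4 + 3*a^3 - 13*a^2 - 27*a + 36) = (a - 5)*(a - 3)*(a^3 + 6*a^2 + 5*a - 12) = (a - 5)*(a - 3)*(a + 3)*(a^2 + 3*a - 4) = (a - 5)*(a - 3)*(a - 1)*(a + 3)*(a + 4)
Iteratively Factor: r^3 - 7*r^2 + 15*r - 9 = (r - 3)*(r^2 - 4*r + 3) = (r - 3)^2*(r - 1)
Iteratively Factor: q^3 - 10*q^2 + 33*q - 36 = (q - 4)*(q^2 - 6*q + 9) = (q - 4)*(q - 3)*(q - 3)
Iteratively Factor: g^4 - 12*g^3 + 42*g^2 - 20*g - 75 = (g - 5)*(g^3 - 7*g^2 + 7*g + 15) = (g - 5)*(g - 3)*(g^2 - 4*g - 5) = (g - 5)*(g - 3)*(g + 1)*(g - 5)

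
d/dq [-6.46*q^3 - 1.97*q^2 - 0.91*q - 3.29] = -19.38*q^2 - 3.94*q - 0.91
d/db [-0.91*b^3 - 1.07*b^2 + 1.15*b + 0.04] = -2.73*b^2 - 2.14*b + 1.15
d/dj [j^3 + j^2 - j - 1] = 3*j^2 + 2*j - 1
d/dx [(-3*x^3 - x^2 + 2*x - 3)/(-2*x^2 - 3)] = (6*x^4 + 31*x^2 - 6*x - 6)/(4*x^4 + 12*x^2 + 9)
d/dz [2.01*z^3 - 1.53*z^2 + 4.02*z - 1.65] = 6.03*z^2 - 3.06*z + 4.02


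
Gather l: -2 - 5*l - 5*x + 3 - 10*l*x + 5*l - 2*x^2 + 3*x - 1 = -10*l*x - 2*x^2 - 2*x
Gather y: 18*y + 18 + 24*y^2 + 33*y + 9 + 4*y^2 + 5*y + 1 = 28*y^2 + 56*y + 28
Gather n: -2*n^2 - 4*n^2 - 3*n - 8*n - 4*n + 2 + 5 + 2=-6*n^2 - 15*n + 9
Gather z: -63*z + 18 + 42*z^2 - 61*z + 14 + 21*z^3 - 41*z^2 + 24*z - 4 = 21*z^3 + z^2 - 100*z + 28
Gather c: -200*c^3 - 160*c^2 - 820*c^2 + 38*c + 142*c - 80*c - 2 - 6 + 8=-200*c^3 - 980*c^2 + 100*c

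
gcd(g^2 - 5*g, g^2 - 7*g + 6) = 1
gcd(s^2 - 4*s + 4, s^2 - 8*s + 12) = s - 2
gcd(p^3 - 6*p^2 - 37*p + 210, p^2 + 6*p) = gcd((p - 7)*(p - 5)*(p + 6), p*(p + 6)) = p + 6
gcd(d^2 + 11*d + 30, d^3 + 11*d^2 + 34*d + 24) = d + 6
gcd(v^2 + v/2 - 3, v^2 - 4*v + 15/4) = v - 3/2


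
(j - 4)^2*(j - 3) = j^3 - 11*j^2 + 40*j - 48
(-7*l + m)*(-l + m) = 7*l^2 - 8*l*m + m^2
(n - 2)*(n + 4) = n^2 + 2*n - 8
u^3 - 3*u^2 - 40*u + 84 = (u - 7)*(u - 2)*(u + 6)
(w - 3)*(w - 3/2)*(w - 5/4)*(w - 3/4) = w^4 - 13*w^3/2 + 231*w^2/16 - 423*w/32 + 135/32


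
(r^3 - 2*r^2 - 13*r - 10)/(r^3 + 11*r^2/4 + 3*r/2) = 4*(r^2 - 4*r - 5)/(r*(4*r + 3))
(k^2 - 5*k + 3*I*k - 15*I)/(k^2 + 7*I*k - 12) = (k - 5)/(k + 4*I)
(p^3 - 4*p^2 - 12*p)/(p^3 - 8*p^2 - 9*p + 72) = p*(p^2 - 4*p - 12)/(p^3 - 8*p^2 - 9*p + 72)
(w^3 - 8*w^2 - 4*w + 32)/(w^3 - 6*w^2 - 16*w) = (w - 2)/w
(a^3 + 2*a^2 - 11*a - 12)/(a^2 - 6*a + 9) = (a^2 + 5*a + 4)/(a - 3)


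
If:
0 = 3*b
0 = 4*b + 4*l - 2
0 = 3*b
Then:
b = 0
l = 1/2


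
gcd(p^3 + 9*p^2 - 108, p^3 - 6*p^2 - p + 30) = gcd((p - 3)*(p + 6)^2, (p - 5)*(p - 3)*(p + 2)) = p - 3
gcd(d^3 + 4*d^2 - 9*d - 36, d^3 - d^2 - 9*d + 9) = d^2 - 9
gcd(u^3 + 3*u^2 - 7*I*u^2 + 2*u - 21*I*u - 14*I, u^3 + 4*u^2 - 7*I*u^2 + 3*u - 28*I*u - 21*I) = u^2 + u*(1 - 7*I) - 7*I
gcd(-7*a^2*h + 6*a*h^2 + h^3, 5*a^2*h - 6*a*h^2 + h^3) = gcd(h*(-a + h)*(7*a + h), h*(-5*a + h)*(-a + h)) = a*h - h^2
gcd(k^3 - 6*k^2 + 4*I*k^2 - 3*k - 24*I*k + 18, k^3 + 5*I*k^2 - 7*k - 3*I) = k^2 + 4*I*k - 3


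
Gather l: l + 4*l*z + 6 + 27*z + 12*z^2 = l*(4*z + 1) + 12*z^2 + 27*z + 6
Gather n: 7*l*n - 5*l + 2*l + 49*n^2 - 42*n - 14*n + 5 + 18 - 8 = -3*l + 49*n^2 + n*(7*l - 56) + 15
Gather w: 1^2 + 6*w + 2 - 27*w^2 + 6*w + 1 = -27*w^2 + 12*w + 4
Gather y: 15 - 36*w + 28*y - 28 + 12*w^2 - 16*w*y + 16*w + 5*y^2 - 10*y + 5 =12*w^2 - 20*w + 5*y^2 + y*(18 - 16*w) - 8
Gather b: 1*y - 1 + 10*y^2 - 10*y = 10*y^2 - 9*y - 1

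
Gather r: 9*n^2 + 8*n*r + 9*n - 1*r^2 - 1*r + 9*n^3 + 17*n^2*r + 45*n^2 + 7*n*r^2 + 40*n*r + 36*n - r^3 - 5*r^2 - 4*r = 9*n^3 + 54*n^2 + 45*n - r^3 + r^2*(7*n - 6) + r*(17*n^2 + 48*n - 5)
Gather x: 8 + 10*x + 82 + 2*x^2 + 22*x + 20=2*x^2 + 32*x + 110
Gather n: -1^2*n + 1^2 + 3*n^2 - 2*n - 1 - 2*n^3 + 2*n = -2*n^3 + 3*n^2 - n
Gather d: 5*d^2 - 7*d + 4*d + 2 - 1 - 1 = 5*d^2 - 3*d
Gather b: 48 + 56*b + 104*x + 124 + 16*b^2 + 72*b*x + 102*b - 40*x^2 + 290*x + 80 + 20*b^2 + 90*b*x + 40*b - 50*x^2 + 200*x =36*b^2 + b*(162*x + 198) - 90*x^2 + 594*x + 252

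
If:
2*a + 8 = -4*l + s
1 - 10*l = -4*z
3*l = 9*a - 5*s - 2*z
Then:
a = -56*z/5 - 423/10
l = 2*z/5 + 1/10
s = -104*z/5 - 381/5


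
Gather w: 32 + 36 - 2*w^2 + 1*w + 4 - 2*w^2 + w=-4*w^2 + 2*w + 72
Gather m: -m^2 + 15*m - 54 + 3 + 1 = -m^2 + 15*m - 50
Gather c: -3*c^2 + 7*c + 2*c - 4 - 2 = -3*c^2 + 9*c - 6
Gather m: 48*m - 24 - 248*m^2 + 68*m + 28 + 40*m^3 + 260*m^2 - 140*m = 40*m^3 + 12*m^2 - 24*m + 4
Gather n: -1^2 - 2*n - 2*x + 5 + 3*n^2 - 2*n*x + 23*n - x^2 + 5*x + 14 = 3*n^2 + n*(21 - 2*x) - x^2 + 3*x + 18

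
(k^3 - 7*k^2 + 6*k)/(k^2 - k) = k - 6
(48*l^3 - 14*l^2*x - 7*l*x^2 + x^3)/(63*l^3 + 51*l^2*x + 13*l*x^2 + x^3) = (16*l^2 - 10*l*x + x^2)/(21*l^2 + 10*l*x + x^2)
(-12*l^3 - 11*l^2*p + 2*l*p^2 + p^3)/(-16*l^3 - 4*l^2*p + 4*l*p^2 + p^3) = (-3*l^2 - 2*l*p + p^2)/(-4*l^2 + p^2)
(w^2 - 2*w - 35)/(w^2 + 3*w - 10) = (w - 7)/(w - 2)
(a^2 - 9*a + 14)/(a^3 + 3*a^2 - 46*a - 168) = (a - 2)/(a^2 + 10*a + 24)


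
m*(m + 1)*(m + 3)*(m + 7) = m^4 + 11*m^3 + 31*m^2 + 21*m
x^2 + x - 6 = (x - 2)*(x + 3)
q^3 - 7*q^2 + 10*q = q*(q - 5)*(q - 2)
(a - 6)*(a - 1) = a^2 - 7*a + 6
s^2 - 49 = (s - 7)*(s + 7)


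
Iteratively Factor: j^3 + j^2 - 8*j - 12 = (j - 3)*(j^2 + 4*j + 4) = (j - 3)*(j + 2)*(j + 2)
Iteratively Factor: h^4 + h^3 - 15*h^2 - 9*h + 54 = (h + 3)*(h^3 - 2*h^2 - 9*h + 18) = (h - 3)*(h + 3)*(h^2 + h - 6) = (h - 3)*(h - 2)*(h + 3)*(h + 3)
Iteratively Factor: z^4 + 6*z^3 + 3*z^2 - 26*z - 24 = (z + 3)*(z^3 + 3*z^2 - 6*z - 8) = (z + 3)*(z + 4)*(z^2 - z - 2) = (z + 1)*(z + 3)*(z + 4)*(z - 2)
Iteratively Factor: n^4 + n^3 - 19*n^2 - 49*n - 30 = (n + 3)*(n^3 - 2*n^2 - 13*n - 10) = (n - 5)*(n + 3)*(n^2 + 3*n + 2) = (n - 5)*(n + 2)*(n + 3)*(n + 1)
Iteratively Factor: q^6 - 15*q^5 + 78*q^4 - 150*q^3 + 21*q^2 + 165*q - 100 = (q + 1)*(q^5 - 16*q^4 + 94*q^3 - 244*q^2 + 265*q - 100) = (q - 5)*(q + 1)*(q^4 - 11*q^3 + 39*q^2 - 49*q + 20) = (q - 5)*(q - 1)*(q + 1)*(q^3 - 10*q^2 + 29*q - 20) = (q - 5)*(q - 1)^2*(q + 1)*(q^2 - 9*q + 20) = (q - 5)^2*(q - 1)^2*(q + 1)*(q - 4)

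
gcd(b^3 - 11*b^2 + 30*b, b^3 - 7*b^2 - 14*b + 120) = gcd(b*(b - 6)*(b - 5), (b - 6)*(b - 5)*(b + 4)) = b^2 - 11*b + 30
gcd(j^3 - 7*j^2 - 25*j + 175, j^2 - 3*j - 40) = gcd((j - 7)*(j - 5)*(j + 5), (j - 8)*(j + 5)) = j + 5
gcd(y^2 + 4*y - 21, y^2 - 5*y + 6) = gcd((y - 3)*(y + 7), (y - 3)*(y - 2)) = y - 3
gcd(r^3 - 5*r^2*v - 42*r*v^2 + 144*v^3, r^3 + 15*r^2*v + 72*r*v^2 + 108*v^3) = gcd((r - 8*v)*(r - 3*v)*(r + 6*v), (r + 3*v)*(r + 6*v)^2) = r + 6*v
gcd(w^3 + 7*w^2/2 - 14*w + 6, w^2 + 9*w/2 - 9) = w + 6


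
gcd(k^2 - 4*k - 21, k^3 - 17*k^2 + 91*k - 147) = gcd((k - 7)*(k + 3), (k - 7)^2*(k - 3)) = k - 7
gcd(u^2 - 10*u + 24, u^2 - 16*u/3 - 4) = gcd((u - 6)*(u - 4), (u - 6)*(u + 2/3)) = u - 6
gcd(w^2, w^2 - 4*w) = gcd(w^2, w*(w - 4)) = w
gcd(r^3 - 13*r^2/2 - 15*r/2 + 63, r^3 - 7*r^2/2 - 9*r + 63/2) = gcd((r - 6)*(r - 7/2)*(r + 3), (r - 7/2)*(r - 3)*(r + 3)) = r^2 - r/2 - 21/2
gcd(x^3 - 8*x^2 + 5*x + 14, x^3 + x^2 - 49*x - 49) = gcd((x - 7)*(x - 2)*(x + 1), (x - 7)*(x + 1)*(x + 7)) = x^2 - 6*x - 7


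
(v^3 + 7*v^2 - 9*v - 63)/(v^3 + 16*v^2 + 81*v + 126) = (v - 3)/(v + 6)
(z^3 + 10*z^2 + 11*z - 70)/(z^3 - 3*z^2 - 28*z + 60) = (z + 7)/(z - 6)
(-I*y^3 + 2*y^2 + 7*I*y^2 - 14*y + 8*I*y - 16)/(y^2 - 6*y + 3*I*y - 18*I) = (-I*y^3 + y^2*(2 + 7*I) + y*(-14 + 8*I) - 16)/(y^2 + y*(-6 + 3*I) - 18*I)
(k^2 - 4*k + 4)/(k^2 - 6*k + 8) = (k - 2)/(k - 4)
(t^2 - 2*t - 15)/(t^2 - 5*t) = (t + 3)/t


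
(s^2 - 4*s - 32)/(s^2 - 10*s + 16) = (s + 4)/(s - 2)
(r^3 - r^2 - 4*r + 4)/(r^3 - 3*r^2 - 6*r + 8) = (r - 2)/(r - 4)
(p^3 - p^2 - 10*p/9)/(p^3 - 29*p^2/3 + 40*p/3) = (p + 2/3)/(p - 8)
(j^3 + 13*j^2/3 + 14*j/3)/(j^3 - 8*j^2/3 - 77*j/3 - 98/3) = j/(j - 7)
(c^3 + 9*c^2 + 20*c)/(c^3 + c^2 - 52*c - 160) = c/(c - 8)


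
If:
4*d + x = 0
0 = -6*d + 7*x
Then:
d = 0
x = 0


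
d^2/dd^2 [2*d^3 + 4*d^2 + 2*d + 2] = 12*d + 8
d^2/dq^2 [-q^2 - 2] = -2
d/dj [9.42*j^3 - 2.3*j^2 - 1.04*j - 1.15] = 28.26*j^2 - 4.6*j - 1.04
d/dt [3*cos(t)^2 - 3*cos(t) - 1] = 3*sin(t) - 3*sin(2*t)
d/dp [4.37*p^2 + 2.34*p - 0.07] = 8.74*p + 2.34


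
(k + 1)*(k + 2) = k^2 + 3*k + 2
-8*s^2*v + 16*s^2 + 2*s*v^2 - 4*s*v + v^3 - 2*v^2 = (-2*s + v)*(4*s + v)*(v - 2)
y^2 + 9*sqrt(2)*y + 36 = (y + 3*sqrt(2))*(y + 6*sqrt(2))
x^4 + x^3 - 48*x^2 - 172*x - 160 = (x - 8)*(x + 2)^2*(x + 5)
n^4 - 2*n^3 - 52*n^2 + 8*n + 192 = (n - 8)*(n - 2)*(n + 2)*(n + 6)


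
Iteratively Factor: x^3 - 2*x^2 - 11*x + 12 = (x - 4)*(x^2 + 2*x - 3) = (x - 4)*(x - 1)*(x + 3)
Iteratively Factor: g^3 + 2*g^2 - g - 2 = (g + 1)*(g^2 + g - 2) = (g + 1)*(g + 2)*(g - 1)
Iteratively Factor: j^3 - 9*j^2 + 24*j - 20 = (j - 2)*(j^2 - 7*j + 10) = (j - 5)*(j - 2)*(j - 2)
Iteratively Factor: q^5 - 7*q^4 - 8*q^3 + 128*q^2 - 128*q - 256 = (q + 1)*(q^4 - 8*q^3 + 128*q - 256) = (q - 4)*(q + 1)*(q^3 - 4*q^2 - 16*q + 64) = (q - 4)^2*(q + 1)*(q^2 - 16) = (q - 4)^2*(q + 1)*(q + 4)*(q - 4)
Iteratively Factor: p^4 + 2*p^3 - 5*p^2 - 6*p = (p)*(p^3 + 2*p^2 - 5*p - 6) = p*(p + 1)*(p^2 + p - 6) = p*(p - 2)*(p + 1)*(p + 3)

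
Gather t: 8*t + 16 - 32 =8*t - 16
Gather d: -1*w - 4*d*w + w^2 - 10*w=-4*d*w + w^2 - 11*w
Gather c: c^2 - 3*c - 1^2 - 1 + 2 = c^2 - 3*c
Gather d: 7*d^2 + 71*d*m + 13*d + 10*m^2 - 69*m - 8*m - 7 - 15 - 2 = 7*d^2 + d*(71*m + 13) + 10*m^2 - 77*m - 24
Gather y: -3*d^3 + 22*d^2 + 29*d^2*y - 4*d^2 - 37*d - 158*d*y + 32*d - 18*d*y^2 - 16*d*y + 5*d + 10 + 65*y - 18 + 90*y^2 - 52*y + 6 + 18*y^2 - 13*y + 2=-3*d^3 + 18*d^2 + y^2*(108 - 18*d) + y*(29*d^2 - 174*d)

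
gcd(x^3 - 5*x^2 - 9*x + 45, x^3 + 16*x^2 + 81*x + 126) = x + 3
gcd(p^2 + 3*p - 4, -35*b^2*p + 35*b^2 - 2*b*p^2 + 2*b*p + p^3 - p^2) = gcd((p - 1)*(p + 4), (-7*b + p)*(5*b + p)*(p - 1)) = p - 1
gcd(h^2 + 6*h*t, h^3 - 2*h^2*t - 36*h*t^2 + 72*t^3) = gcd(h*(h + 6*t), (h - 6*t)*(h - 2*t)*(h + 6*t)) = h + 6*t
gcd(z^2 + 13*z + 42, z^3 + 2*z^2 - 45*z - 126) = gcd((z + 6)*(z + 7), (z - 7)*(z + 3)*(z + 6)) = z + 6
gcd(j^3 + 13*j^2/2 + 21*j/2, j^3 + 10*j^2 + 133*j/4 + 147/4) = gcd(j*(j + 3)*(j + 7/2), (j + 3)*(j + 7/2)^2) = j^2 + 13*j/2 + 21/2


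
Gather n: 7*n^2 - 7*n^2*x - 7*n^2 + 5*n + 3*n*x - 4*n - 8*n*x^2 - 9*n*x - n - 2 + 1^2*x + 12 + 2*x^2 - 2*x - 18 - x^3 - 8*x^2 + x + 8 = -7*n^2*x + n*(-8*x^2 - 6*x) - x^3 - 6*x^2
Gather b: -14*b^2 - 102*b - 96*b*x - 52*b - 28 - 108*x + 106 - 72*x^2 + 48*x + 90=-14*b^2 + b*(-96*x - 154) - 72*x^2 - 60*x + 168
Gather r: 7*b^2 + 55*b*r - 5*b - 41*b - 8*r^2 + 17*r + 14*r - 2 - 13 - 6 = 7*b^2 - 46*b - 8*r^2 + r*(55*b + 31) - 21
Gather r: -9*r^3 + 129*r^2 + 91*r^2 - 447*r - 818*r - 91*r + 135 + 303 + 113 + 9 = -9*r^3 + 220*r^2 - 1356*r + 560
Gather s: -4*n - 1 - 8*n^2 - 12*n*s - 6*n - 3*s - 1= -8*n^2 - 10*n + s*(-12*n - 3) - 2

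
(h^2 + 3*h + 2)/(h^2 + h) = (h + 2)/h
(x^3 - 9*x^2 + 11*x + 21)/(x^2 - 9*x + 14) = (x^2 - 2*x - 3)/(x - 2)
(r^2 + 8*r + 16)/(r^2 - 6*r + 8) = (r^2 + 8*r + 16)/(r^2 - 6*r + 8)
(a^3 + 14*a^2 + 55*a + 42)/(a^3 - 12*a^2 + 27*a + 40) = (a^2 + 13*a + 42)/(a^2 - 13*a + 40)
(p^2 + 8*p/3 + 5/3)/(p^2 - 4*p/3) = (3*p^2 + 8*p + 5)/(p*(3*p - 4))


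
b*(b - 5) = b^2 - 5*b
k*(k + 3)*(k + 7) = k^3 + 10*k^2 + 21*k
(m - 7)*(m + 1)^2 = m^3 - 5*m^2 - 13*m - 7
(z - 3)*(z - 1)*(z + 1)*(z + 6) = z^4 + 3*z^3 - 19*z^2 - 3*z + 18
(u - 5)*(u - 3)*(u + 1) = u^3 - 7*u^2 + 7*u + 15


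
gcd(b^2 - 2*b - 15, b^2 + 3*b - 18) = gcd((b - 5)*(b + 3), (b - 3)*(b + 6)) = 1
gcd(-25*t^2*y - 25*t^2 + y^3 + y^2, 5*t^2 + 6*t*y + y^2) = 5*t + y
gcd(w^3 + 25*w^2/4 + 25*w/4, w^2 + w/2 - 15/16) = w + 5/4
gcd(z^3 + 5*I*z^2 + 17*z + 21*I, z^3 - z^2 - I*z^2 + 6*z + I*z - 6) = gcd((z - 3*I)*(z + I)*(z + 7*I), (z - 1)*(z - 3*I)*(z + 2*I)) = z - 3*I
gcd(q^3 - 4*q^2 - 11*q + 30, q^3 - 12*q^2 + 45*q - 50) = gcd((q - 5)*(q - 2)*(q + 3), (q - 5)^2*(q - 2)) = q^2 - 7*q + 10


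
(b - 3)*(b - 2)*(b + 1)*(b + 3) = b^4 - b^3 - 11*b^2 + 9*b + 18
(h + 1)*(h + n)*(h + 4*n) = h^3 + 5*h^2*n + h^2 + 4*h*n^2 + 5*h*n + 4*n^2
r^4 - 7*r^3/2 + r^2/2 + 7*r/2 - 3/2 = (r - 3)*(r - 1)*(r - 1/2)*(r + 1)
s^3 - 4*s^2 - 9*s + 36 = (s - 4)*(s - 3)*(s + 3)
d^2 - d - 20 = (d - 5)*(d + 4)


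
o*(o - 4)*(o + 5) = o^3 + o^2 - 20*o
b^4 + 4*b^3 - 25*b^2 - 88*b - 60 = (b - 5)*(b + 1)*(b + 2)*(b + 6)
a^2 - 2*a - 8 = (a - 4)*(a + 2)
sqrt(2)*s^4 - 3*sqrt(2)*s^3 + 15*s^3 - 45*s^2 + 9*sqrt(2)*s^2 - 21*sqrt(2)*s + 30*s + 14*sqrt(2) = (s - 2)*(s - 1)*(s + 7*sqrt(2))*(sqrt(2)*s + 1)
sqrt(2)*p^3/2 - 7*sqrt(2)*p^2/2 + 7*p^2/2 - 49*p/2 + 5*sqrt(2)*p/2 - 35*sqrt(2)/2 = (p - 7)*(p + 5*sqrt(2)/2)*(sqrt(2)*p/2 + 1)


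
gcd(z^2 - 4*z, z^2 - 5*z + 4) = z - 4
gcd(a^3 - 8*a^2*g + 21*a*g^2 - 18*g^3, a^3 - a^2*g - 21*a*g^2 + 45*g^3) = a^2 - 6*a*g + 9*g^2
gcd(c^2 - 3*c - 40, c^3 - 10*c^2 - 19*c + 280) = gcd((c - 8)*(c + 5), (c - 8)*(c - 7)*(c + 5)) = c^2 - 3*c - 40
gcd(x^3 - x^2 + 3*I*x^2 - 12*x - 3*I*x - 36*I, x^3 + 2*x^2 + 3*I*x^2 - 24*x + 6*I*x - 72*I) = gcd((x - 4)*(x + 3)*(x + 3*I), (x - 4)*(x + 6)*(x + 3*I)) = x^2 + x*(-4 + 3*I) - 12*I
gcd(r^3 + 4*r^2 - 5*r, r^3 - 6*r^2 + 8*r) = r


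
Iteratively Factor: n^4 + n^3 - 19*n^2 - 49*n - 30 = (n + 1)*(n^3 - 19*n - 30) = (n + 1)*(n + 2)*(n^2 - 2*n - 15) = (n + 1)*(n + 2)*(n + 3)*(n - 5)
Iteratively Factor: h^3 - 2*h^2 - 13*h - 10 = (h + 1)*(h^2 - 3*h - 10) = (h + 1)*(h + 2)*(h - 5)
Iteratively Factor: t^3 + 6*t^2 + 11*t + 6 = (t + 2)*(t^2 + 4*t + 3) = (t + 2)*(t + 3)*(t + 1)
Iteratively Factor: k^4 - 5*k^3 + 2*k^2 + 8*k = (k - 4)*(k^3 - k^2 - 2*k) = (k - 4)*(k - 2)*(k^2 + k) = (k - 4)*(k - 2)*(k + 1)*(k)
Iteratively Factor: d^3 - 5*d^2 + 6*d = (d - 3)*(d^2 - 2*d) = d*(d - 3)*(d - 2)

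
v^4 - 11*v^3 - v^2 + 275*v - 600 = (v - 8)*(v - 5)*(v - 3)*(v + 5)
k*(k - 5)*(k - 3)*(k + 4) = k^4 - 4*k^3 - 17*k^2 + 60*k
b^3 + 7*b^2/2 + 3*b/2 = b*(b + 1/2)*(b + 3)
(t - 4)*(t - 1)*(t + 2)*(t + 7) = t^4 + 4*t^3 - 27*t^2 - 34*t + 56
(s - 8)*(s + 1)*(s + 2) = s^3 - 5*s^2 - 22*s - 16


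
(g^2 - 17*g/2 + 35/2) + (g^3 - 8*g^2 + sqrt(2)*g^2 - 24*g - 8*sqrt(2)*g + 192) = g^3 - 7*g^2 + sqrt(2)*g^2 - 65*g/2 - 8*sqrt(2)*g + 419/2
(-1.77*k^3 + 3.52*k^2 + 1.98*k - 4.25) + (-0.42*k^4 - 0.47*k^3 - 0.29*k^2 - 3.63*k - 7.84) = -0.42*k^4 - 2.24*k^3 + 3.23*k^2 - 1.65*k - 12.09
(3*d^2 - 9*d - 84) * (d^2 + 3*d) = 3*d^4 - 111*d^2 - 252*d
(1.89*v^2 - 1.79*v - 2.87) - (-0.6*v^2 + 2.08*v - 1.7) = 2.49*v^2 - 3.87*v - 1.17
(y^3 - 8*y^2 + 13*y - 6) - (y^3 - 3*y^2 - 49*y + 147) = -5*y^2 + 62*y - 153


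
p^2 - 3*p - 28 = (p - 7)*(p + 4)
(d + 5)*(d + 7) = d^2 + 12*d + 35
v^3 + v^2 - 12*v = v*(v - 3)*(v + 4)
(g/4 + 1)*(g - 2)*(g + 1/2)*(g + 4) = g^4/4 + 13*g^3/8 + 3*g^2/4 - 8*g - 4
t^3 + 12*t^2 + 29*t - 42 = (t - 1)*(t + 6)*(t + 7)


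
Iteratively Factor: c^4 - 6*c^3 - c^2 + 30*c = (c - 3)*(c^3 - 3*c^2 - 10*c) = (c - 3)*(c + 2)*(c^2 - 5*c) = c*(c - 3)*(c + 2)*(c - 5)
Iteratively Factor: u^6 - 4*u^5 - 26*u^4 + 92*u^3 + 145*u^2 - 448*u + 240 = (u - 4)*(u^5 - 26*u^3 - 12*u^2 + 97*u - 60) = (u - 4)*(u - 1)*(u^4 + u^3 - 25*u^2 - 37*u + 60) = (u - 4)*(u - 1)*(u + 4)*(u^3 - 3*u^2 - 13*u + 15) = (u - 5)*(u - 4)*(u - 1)*(u + 4)*(u^2 + 2*u - 3) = (u - 5)*(u - 4)*(u - 1)^2*(u + 4)*(u + 3)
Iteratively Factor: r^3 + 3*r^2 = (r + 3)*(r^2) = r*(r + 3)*(r)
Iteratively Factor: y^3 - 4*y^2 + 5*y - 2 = (y - 1)*(y^2 - 3*y + 2) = (y - 2)*(y - 1)*(y - 1)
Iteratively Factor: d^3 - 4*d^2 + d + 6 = (d - 3)*(d^2 - d - 2) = (d - 3)*(d - 2)*(d + 1)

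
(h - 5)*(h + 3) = h^2 - 2*h - 15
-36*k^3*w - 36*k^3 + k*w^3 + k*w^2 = (-6*k + w)*(6*k + w)*(k*w + k)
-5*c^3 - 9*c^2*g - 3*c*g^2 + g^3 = (-5*c + g)*(c + g)^2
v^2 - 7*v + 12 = (v - 4)*(v - 3)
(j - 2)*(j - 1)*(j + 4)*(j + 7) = j^4 + 8*j^3 - 3*j^2 - 62*j + 56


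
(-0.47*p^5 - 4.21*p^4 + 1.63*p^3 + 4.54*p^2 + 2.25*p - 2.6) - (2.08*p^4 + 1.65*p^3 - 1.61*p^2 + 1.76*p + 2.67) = -0.47*p^5 - 6.29*p^4 - 0.02*p^3 + 6.15*p^2 + 0.49*p - 5.27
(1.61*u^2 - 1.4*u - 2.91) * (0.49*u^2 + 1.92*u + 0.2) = 0.7889*u^4 + 2.4052*u^3 - 3.7919*u^2 - 5.8672*u - 0.582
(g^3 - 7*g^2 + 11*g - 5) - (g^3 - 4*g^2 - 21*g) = -3*g^2 + 32*g - 5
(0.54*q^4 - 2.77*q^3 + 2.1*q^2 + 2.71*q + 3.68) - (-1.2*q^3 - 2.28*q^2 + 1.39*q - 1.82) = 0.54*q^4 - 1.57*q^3 + 4.38*q^2 + 1.32*q + 5.5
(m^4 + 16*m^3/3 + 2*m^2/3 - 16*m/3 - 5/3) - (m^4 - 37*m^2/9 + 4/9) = 16*m^3/3 + 43*m^2/9 - 16*m/3 - 19/9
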